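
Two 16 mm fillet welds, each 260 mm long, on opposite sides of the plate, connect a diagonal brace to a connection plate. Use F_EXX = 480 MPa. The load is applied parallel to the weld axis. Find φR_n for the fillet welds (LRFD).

φR_n ≈ 1270 kN

Effective throat t_e = 0.707 × 16 = 11.31 mm.
Total length L = 520 mm; A_we = 11.31 × 520 = 5882 mm².
F_nw = 0.6 F_EXX = 0.6 × 480 = 288 MPa.
φR_n = 0.75 × 288 × 5882 × 10⁻³ = 1271 kN.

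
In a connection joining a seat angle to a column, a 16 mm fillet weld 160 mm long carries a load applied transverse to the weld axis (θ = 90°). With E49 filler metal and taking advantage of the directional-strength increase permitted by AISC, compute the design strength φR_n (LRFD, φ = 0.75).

E49XX → F_EXX = 490 MPa.
t_e = 0.707 × 16 = 11.31 mm; A_we = 11.31 × 160 = 1810 mm².
Directional factor: 1.0 + 0.5 sin^1.5(90°) = 1.5.
F_nw = 0.6 × 490 × 1.5 = 441 MPa.
φR_n = 0.75 × 441 × 1810 × 10⁻³ = 598.6 kN.

φR_n ≈ 599 kN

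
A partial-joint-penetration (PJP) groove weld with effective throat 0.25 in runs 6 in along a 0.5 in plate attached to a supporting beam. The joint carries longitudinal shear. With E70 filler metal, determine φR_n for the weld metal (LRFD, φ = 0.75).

E70XX → F_EXX = 70 ksi.
Effective throat (given) t_e = 0.25 in.
A_we = 0.25 × 6 = 1.5 in².
F_nw = 0.6 F_EXX = 42 ksi.
φR_n = 0.75 × 42 × 1.5 = 47.25 kips.

φR_n ≈ 47.2 kips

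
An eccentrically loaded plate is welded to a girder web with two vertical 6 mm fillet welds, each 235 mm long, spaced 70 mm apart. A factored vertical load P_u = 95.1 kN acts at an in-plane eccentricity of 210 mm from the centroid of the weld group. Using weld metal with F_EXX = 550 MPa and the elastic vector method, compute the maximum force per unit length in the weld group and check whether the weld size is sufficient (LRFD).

Total weld length L_w = 470 mm. Treat welds as unit-width lines.
Polar moment about centroid: J = 2[d³/12 + d(b/2)²] = 2[235³/12 + 235×35²] = 2739000 mm³.
Direct shear f_v = P/L_w = 95.1×10³ / 470 = 202.3 N/mm (vertical).
Torsion M = P·e = 95.1×10³ × 210 = 19971000 N·mm.
Critical point at (x, y) = (35, 117.5) from centroid. f_tx = M·y/J = 856.8 N/mm; f_ty = M·x/J = 255.2 N/mm.
Resultant f_max = √[f_tx² + (f_v + f_ty)²] = √[856.8² + (202.3 + 255.2)²] = 971.3 N/mm.
Capacity per unit length: φr_n = 0.75 × 0.6 × 550 × (0.707 × 6) = 1050 N/mm.
971.3 ≤ 1050 → adequate.

f_max ≈ 971 N/mm; adequate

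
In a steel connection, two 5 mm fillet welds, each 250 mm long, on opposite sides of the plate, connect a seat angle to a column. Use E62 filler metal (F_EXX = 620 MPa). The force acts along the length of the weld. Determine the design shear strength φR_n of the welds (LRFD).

Effective throat t_e = 0.707 × 5 = 3.535 mm.
Total length L = 500 mm; A_we = 3.535 × 500 = 1767 mm².
F_nw = 0.6 F_EXX = 0.6 × 620 = 372 MPa.
φR_n = 0.75 × 372 × 1767 × 10⁻³ = 493.1 kN.

φR_n ≈ 493 kN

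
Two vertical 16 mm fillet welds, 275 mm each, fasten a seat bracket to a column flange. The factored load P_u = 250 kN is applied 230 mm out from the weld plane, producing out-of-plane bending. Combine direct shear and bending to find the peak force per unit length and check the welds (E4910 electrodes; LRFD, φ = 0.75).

E49XX → F_EXX = 490 MPa.
L_w = 2 × 275 = 550 mm; section modulus (unit throat) S = 2 × L²/6 = 25210 mm².
Direct shear f_v = P/L_w = 250×10³/550 = 454.5 N/mm.
Moment M = P × e = 250×10³ × 230 = 57500000 N·mm; bending f_b = M/S = 2281 N/mm.
f_max = √(f_v² + f_b²) = √(454.5² + 2281²) = 2326 N/mm.
φr_n = 0.75 × 0.6 × 490 × (0.707 × 16) = 2494 N/mm → adequate.

f_max ≈ 2330 N/mm; adequate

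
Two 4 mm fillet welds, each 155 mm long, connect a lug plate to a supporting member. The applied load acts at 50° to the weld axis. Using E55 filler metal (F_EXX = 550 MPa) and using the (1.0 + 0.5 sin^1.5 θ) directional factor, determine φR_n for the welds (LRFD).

t_e = 0.707 × 4 = 2.828 mm; A_we = 2.828 × 310 = 876.7 mm².
Directional factor: 1.0 + 0.5 sin^1.5(50°) = 1.335.
F_nw = 0.6 × 550 × 1.335 = 440.6 MPa.
φR_n = 0.75 × 440.6 × 876.7 × 10⁻³ = 289.7 kN.

φR_n ≈ 290 kN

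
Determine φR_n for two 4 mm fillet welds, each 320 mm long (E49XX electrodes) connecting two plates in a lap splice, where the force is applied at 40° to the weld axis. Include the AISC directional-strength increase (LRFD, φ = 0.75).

E49XX → F_EXX = 490 MPa.
t_e = 0.707 × 4 = 2.828 mm; A_we = 2.828 × 640 = 1810 mm².
Directional factor: 1.0 + 0.5 sin^1.5(40°) = 1.258.
F_nw = 0.6 × 490 × 1.258 = 369.8 MPa.
φR_n = 0.75 × 369.8 × 1810 × 10⁻³ = 501.9 kN.

φR_n ≈ 502 kN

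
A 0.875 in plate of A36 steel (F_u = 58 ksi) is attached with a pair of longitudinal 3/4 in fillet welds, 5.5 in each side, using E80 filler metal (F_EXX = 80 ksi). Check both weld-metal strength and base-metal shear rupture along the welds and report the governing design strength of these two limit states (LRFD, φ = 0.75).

φR_n ≈ 210 kips (weld metal governs)

t_e = 0.707 × 0.75 = 0.5302 in; L = 11 in.
Weld metal: φR_n = 0.75 × 0.6 × 80 × 0.5302 × 11 = 210 kips.
Base metal (shear rupture): φR_n = 0.75 × 0.6 × 58 × 0.875 × 11 = 251.2 kips.
Governing: weld metal.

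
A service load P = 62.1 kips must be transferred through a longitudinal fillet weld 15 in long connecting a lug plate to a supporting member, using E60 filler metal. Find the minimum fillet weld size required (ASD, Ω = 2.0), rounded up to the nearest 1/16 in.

E60XX → F_EXX = 60 ksi.
Total weld length L = 15 in.
Required throat t_e = P × Ω / (0.6 F_EXX × L) = 62.1 × 2.0 / (0.6 × 60 × 15) = 0.23 in.
Required leg w = t_e / 0.707 = 0.3253 in → use 3/8 in.

w = 3/8 in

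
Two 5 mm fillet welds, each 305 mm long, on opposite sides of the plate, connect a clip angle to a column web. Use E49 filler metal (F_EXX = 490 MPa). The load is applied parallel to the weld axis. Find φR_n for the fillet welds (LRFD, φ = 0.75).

φR_n ≈ 475 kN

Effective throat t_e = 0.707 × 5 = 3.535 mm.
Total length L = 610 mm; A_we = 3.535 × 610 = 2156 mm².
F_nw = 0.6 F_EXX = 0.6 × 490 = 294 MPa.
φR_n = 0.75 × 294 × 2156 × 10⁻³ = 475.5 kN.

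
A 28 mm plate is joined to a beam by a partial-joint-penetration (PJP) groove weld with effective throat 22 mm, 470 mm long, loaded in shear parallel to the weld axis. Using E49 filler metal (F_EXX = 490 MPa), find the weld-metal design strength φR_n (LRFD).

Effective throat (given) t_e = 22 mm.
A_we = 22 × 470 = 10340 mm².
F_nw = 0.6 F_EXX = 294 MPa.
φR_n = 0.75 × 294 × 10340 × 10⁻³ = 2280 kN.

φR_n ≈ 2280 kN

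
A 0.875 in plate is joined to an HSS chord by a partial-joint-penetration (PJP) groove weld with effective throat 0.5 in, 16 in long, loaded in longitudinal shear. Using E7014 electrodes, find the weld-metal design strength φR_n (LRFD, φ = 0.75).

φR_n ≈ 252 kip

E70XX → F_EXX = 70 ksi.
Effective throat (given) t_e = 0.5 in.
A_we = 0.5 × 16 = 8 in².
F_nw = 0.6 F_EXX = 42 ksi.
φR_n = 0.75 × 42 × 8 = 252 kip.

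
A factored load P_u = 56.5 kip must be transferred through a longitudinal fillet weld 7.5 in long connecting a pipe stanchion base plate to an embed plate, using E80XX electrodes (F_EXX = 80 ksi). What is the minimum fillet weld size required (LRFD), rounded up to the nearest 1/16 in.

w = 5/16 in

Total weld length L = 7.5 in.
Required throat t_e = P_u / (φ × 0.6 F_EXX × L) = 56.5 / (0.75 × 0.6 × 80 × 7.5) = 0.2093 in.
Required leg w = t_e / 0.707 = 0.296 in → use 5/16 in.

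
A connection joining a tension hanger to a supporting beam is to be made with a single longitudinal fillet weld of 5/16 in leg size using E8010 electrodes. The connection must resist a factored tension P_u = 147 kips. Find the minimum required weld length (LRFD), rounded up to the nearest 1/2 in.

E80XX → F_EXX = 80 ksi.
Throat t_e = 0.707 × 0.3125 = 0.2209 in.
φr_n = 0.75 × 0.6 × 80 × 0.2209 = 7.954 kips/in.
L_req = P_u / φr_n = 147 / 7.954 = 18.48 in total.
Round up → use L = 18.5 in.

L = 18.5 in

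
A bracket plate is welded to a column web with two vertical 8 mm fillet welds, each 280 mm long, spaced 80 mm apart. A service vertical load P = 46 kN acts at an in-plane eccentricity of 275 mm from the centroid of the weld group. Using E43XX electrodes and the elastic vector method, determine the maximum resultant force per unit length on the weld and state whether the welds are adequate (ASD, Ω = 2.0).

E43XX → F_EXX = 430 MPa.
Total weld length L_w = 560 mm. Treat welds as unit-width lines.
Polar moment about centroid: J = 2[d³/12 + d(b/2)²] = 2[280³/12 + 280×40²] = 4555000 mm³.
Direct shear f_v = P/L_w = 46×10³ / 560 = 82.14 N/mm (vertical).
Torsion M = P·e = 46×10³ × 275 = 12650000 N·mm.
Critical point at (x, y) = (40, 140) from centroid. f_tx = M·y/J = 388.8 N/mm; f_ty = M·x/J = 111.1 N/mm.
Resultant f_max = √[f_tx² + (f_v + f_ty)²] = √[388.8² + (82.14 + 111.1)²] = 434.2 N/mm.
Capacity per unit length: r_n/Ω = (1/2.0) × 0.6 × 430 × (0.707 × 8) = 729.6 N/mm.
434.2 ≤ 729.6 → adequate.

f_max ≈ 434 N/mm; adequate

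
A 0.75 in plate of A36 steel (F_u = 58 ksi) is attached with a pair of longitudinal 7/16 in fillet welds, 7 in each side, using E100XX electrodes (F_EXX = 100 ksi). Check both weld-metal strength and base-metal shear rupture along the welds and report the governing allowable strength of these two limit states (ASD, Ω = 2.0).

R_n/Ω ≈ 130 kip (weld metal governs)

t_e = 0.707 × 0.4375 = 0.3093 in; L = 14 in.
Weld metal: R_n/Ω = (1/2.0) × 0.6 × 100 × 0.3093 × 14 = 129.9 kip.
Base metal (shear rupture): R_n/Ω = (1/2.0) × 0.6 × 58 × 0.75 × 14 = 182.7 kip.
Governing: weld metal.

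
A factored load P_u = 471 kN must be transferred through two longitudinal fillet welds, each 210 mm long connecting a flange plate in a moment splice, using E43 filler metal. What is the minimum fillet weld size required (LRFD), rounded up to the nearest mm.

E43XX → F_EXX = 430 MPa.
Total weld length L = 420 mm.
Required throat t_e = P_u / (φ × 0.6 F_EXX × L) = 471 / (0.75 × 0.6 × 430 × 420 × 10⁻³) = 5.795 mm.
Required leg w = t_e / 0.707 = 8.197 mm → use 9 mm.

w = 9 mm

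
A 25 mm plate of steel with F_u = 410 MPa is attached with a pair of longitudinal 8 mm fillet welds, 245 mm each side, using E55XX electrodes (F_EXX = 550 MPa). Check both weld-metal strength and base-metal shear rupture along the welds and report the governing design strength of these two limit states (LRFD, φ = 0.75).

t_e = 0.707 × 8 = 5.656 mm; L = 490 mm.
Weld metal: φR_n = 0.75 × 0.6 × 550 × 5.656 × 490 × 10⁻³ = 685.9 kN.
Base metal (shear rupture): φR_n = 0.75 × 0.6 × 410 × 25 × 490 × 10⁻³ = 2260 kN.
Governing: weld metal.

φR_n ≈ 686 kN (weld metal governs)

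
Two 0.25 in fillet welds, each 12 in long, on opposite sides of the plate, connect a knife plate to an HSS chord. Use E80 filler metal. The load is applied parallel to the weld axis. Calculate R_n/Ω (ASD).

R_n/Ω ≈ 102 kip

E80XX → F_EXX = 80 ksi.
Effective throat t_e = 0.707 × 0.25 = 0.1767 in.
Total length L = 24 in; A_we = 0.1767 × 24 = 4.242 in².
F_nw = 0.6 F_EXX = 0.6 × 80 = 48 ksi.
R_n = 48 × 4.242 = 203.6 kip; R_n/Ω = 203.6/2.0 = 101.8 kip.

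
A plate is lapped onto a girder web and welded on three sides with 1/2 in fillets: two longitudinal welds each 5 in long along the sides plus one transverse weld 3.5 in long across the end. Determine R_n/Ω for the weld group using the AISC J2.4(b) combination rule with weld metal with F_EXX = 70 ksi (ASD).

R_n/Ω ≈ 102 kip

t_e = 0.707 × 0.5 = 0.3535 in.
R_nwl = 0.6 × 70 × 0.3535 × 10 = 148.5 kip (longitudinal, 2 welds).
R_nwt = 0.6 × 70 × 0.3535 × 3.5 = 51.96 kip (transverse, base value).
(i) R_nwl + R_nwt = 200.4 kip; (ii) 0.85 R_nwl + 1.5 R_nwt = 204.1 kip.
R_n = max = 204.1 kip [governs: (ii)]; R_n/Ω = 102.1 kip.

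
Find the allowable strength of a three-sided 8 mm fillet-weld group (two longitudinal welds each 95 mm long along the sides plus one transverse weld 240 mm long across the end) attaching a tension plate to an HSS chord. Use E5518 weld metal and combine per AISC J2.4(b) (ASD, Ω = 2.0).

R_n/Ω ≈ 487 kN

E55XX → F_EXX = 550 MPa.
t_e = 0.707 × 8 = 5.656 mm.
R_nwl = 0.6 × 550 × 5.656 × 190 × 10⁻³ = 354.6 kN (longitudinal, 2 welds).
R_nwt = 0.6 × 550 × 5.656 × 240 × 10⁻³ = 448 kN (transverse, base value).
(i) R_nwl + R_nwt = 802.6 kN; (ii) 0.85 R_nwl + 1.5 R_nwt = 973.4 kN.
R_n = max = 973.4 kN [governs: (ii)]; R_n/Ω = 486.7 kN.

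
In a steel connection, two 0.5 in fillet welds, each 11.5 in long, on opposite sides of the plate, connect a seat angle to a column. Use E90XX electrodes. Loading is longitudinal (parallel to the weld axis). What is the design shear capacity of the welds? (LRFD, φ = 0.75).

φR_n ≈ 329 kips

E90XX → F_EXX = 90 ksi.
Effective throat t_e = 0.707 × 0.5 = 0.3535 in.
Total length L = 23 in; A_we = 0.3535 × 23 = 8.13 in².
F_nw = 0.6 F_EXX = 0.6 × 90 = 54 ksi.
φR_n = 0.75 × 54 × 8.13 = 329.3 kips.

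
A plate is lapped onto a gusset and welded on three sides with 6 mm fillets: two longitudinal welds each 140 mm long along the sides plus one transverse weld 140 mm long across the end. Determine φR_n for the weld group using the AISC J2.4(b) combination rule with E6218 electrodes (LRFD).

E62XX → F_EXX = 620 MPa.
t_e = 0.707 × 6 = 4.242 mm.
R_nwl = 0.6 × 620 × 4.242 × 280 × 10⁻³ = 441.8 kN (longitudinal, 2 welds).
R_nwt = 0.6 × 620 × 4.242 × 140 × 10⁻³ = 220.9 kN (transverse, base value).
(i) R_nwl + R_nwt = 662.8 kN; (ii) 0.85 R_nwl + 1.5 R_nwt = 707 kN.
R_n = max = 707 kN [governs: (ii)]; φR_n = 530.2 kN.

φR_n ≈ 530 kN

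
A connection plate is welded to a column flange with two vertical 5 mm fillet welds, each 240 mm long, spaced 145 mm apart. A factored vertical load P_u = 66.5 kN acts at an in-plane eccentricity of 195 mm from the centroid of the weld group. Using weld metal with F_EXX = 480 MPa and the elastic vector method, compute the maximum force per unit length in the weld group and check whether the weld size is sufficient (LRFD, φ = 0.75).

f_max ≈ 464 N/mm; adequate

Total weld length L_w = 480 mm. Treat welds as unit-width lines.
Polar moment about centroid: J = 2[d³/12 + d(b/2)²] = 2[240³/12 + 240×72.5²] = 4827000 mm³.
Direct shear f_v = P/L_w = 66.5×10³ / 480 = 138.5 N/mm (vertical).
Torsion M = P·e = 66.5×10³ × 195 = 12968000 N·mm.
Critical point at (x, y) = (72.5, 120) from centroid. f_tx = M·y/J = 322.4 N/mm; f_ty = M·x/J = 194.8 N/mm.
Resultant f_max = √[f_tx² + (f_v + f_ty)²] = √[322.4² + (138.5 + 194.8)²] = 463.7 N/mm.
Capacity per unit length: φr_n = 0.75 × 0.6 × 480 × (0.707 × 5) = 763.6 N/mm.
463.7 ≤ 763.6 → adequate.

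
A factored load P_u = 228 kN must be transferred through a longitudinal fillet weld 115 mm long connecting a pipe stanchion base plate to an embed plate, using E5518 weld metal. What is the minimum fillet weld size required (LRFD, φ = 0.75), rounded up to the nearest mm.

w = 12 mm

E55XX → F_EXX = 550 MPa.
Total weld length L = 115 mm.
Required throat t_e = P_u / (φ × 0.6 F_EXX × L) = 228 / (0.75 × 0.6 × 550 × 115 × 10⁻³) = 8.011 mm.
Required leg w = t_e / 0.707 = 11.33 mm → use 12 mm.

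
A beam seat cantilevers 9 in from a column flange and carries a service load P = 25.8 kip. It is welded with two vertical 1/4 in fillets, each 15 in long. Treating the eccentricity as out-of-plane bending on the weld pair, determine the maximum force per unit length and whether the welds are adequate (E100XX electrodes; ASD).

f_max ≈ 3.21 kip/in; adequate

E100XX → F_EXX = 100 ksi.
L_w = 2 × 15 = 30 in; section modulus (unit throat) S = 2 × L²/6 = 75 in².
Direct shear f_v = P/L_w = 25.8/30 = 0.86 kip/in.
Moment M = P × e = 25.8 × 9 = 232.2 kip·in; bending f_b = M/S = 3.096 kip/in.
f_max = √(f_v² + f_b²) = √(0.86² + 3.096²) = 3.213 kip/in.
r_n/Ω = (1/2.0) × 0.6 × 100 × (0.707 × 0.25) = 5.302 kip/in → adequate.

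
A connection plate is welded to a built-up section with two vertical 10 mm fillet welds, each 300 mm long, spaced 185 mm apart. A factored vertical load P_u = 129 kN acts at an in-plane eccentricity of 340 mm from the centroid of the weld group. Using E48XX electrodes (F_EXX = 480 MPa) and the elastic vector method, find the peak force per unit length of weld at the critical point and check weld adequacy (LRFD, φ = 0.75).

f_max ≈ 933 N/mm; adequate

Total weld length L_w = 600 mm. Treat welds as unit-width lines.
Polar moment about centroid: J = 2[d³/12 + d(b/2)²] = 2[300³/12 + 300×92.5²] = 9634000 mm³.
Direct shear f_v = P/L_w = 129×10³ / 600 = 215 N/mm (vertical).
Torsion M = P·e = 129×10³ × 340 = 43860000 N·mm.
Critical point at (x, y) = (92.5, 150) from centroid. f_tx = M·y/J = 682.9 N/mm; f_ty = M·x/J = 421.1 N/mm.
Resultant f_max = √[f_tx² + (f_v + f_ty)²] = √[682.9² + (215 + 421.1)²] = 933.3 N/mm.
Capacity per unit length: φr_n = 0.75 × 0.6 × 480 × (0.707 × 10) = 1527 N/mm.
933.3 ≤ 1527 → adequate.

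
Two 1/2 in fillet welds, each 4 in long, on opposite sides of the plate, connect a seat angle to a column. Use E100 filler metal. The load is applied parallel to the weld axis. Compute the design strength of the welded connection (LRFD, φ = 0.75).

E100XX → F_EXX = 100 ksi.
Effective throat t_e = 0.707 × 0.5 = 0.3535 in.
Total length L = 8 in; A_we = 0.3535 × 8 = 2.828 in².
F_nw = 0.6 F_EXX = 0.6 × 100 = 60 ksi.
φR_n = 0.75 × 60 × 2.828 = 127.3 kip.

φR_n ≈ 127 kip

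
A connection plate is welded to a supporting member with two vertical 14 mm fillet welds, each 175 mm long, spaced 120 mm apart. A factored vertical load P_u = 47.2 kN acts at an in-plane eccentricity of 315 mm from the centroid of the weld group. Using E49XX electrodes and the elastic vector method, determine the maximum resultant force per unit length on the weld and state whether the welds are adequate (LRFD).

E49XX → F_EXX = 490 MPa.
Total weld length L_w = 350 mm. Treat welds as unit-width lines.
Polar moment about centroid: J = 2[d³/12 + d(b/2)²] = 2[175³/12 + 175×60²] = 2153000 mm³.
Direct shear f_v = P/L_w = 47.2×10³ / 350 = 134.9 N/mm (vertical).
Torsion M = P·e = 47.2×10³ × 315 = 14868000 N·mm.
Critical point at (x, y) = (60, 87.5) from centroid. f_tx = M·y/J = 604.2 N/mm; f_ty = M·x/J = 414.3 N/mm.
Resultant f_max = √[f_tx² + (f_v + f_ty)²] = √[604.2² + (134.9 + 414.3)²] = 816.5 N/mm.
Capacity per unit length: φr_n = 0.75 × 0.6 × 490 × (0.707 × 14) = 2183 N/mm.
816.5 ≤ 2183 → adequate.

f_max ≈ 816 N/mm; adequate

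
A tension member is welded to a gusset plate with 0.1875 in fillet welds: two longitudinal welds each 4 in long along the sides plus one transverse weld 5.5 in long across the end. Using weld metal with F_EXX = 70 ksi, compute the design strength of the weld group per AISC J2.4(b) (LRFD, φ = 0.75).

φR_n ≈ 62.8 kip

t_e = 0.707 × 0.1875 = 0.1326 in.
R_nwl = 0.6 × 70 × 0.1326 × 8 = 44.54 kip (longitudinal, 2 welds).
R_nwt = 0.6 × 70 × 0.1326 × 5.5 = 30.62 kip (transverse, base value).
(i) R_nwl + R_nwt = 75.16 kip; (ii) 0.85 R_nwl + 1.5 R_nwt = 83.79 kip.
R_n = max = 83.79 kip [governs: (ii)]; φR_n = 62.84 kip.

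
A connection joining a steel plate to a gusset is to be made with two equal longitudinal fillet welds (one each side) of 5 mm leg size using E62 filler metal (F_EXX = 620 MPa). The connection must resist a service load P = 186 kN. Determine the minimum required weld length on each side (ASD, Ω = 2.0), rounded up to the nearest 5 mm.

Throat t_e = 0.707 × 5 = 3.535 mm.
r_n/Ω = (0.6 × 620 × 3.535) / 2.0 = 657.5 N/mm = 0.6575 kN/mm.
L_req = P / (r_n/Ω) = 186 / 0.6575 = 282.9 mm total.
Per side: 282.9 / 2 = 141.4 mm.
Round up → use L = 145 mm on each side.

L = 145 mm on each side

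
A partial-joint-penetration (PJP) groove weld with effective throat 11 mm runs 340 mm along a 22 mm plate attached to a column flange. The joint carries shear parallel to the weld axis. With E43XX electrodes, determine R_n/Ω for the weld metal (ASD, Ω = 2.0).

E43XX → F_EXX = 430 MPa.
Effective throat (given) t_e = 11 mm.
A_we = 11 × 340 = 3740 mm².
F_nw = 0.6 F_EXX = 258 MPa.
R_n/Ω = (258 × 3740) / 2.0 × 10⁻³ = 482.5 kN.

R_n/Ω ≈ 482 kN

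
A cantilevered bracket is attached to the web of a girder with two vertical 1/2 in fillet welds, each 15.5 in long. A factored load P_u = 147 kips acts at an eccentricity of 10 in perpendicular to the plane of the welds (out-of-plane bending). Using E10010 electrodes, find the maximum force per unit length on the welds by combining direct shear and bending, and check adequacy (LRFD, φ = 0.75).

E100XX → F_EXX = 100 ksi.
L_w = 2 × 15.5 = 31 in; section modulus (unit throat) S = 2 × L²/6 = 80.08 in².
Direct shear f_v = P/L_w = 147/31 = 4.742 kip/in.
Moment M = P × e = 147 × 10 = 1470 kip·in; bending f_b = M/S = 18.36 kip/in.
f_max = √(f_v² + f_b²) = √(4.742² + 18.36²) = 18.96 kip/in.
φr_n = 0.75 × 0.6 × 100 × (0.707 × 0.5) = 15.91 kip/in → NOT adequate.

f_max ≈ 19 kip/in; NOT adequate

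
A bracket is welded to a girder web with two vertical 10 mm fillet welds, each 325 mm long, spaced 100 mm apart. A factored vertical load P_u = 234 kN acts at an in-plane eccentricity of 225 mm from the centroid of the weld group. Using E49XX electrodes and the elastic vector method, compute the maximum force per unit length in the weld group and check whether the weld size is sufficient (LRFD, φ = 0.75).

E49XX → F_EXX = 490 MPa.
Total weld length L_w = 650 mm. Treat welds as unit-width lines.
Polar moment about centroid: J = 2[d³/12 + d(b/2)²] = 2[325³/12 + 325×50²] = 7346000 mm³.
Direct shear f_v = P/L_w = 234×10³ / 650 = 360 N/mm (vertical).
Torsion M = P·e = 234×10³ × 225 = 52650000 N·mm.
Critical point at (x, y) = (50, 162.5) from centroid. f_tx = M·y/J = 1165 N/mm; f_ty = M·x/J = 358.3 N/mm.
Resultant f_max = √[f_tx² + (f_v + f_ty)²] = √[1165² + (360 + 358.3)²] = 1368 N/mm.
Capacity per unit length: φr_n = 0.75 × 0.6 × 490 × (0.707 × 10) = 1559 N/mm.
1368 ≤ 1559 → adequate.

f_max ≈ 1370 N/mm; adequate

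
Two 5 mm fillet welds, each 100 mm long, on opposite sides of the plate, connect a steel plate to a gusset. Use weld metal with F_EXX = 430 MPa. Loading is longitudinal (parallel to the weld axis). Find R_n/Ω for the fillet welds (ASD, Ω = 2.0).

Effective throat t_e = 0.707 × 5 = 3.535 mm.
Total length L = 200 mm; A_we = 3.535 × 200 = 707 mm².
F_nw = 0.6 F_EXX = 0.6 × 430 = 258 MPa.
R_n = 258 × 707 × 10⁻³ = 182.4 kN; R_n/Ω = 182.4/2.0 = 91.2 kN.

R_n/Ω ≈ 91.2 kN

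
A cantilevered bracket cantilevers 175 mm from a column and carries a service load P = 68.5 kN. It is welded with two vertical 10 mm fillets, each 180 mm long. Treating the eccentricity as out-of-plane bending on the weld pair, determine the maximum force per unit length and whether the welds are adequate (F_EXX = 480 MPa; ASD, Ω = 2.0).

f_max ≈ 1130 N/mm; NOT adequate

L_w = 2 × 180 = 360 mm; section modulus (unit throat) S = 2 × L²/6 = 10800 mm².
Direct shear f_v = P/L_w = 68.5×10³/360 = 190.3 N/mm.
Moment M = P × e = 68.5×10³ × 175 = 11988000 N·mm; bending f_b = M/S = 1110 N/mm.
f_max = √(f_v² + f_b²) = √(190.3² + 1110²) = 1126 N/mm.
r_n/Ω = (1/2.0) × 0.6 × 480 × (0.707 × 10) = 1018 N/mm → NOT adequate.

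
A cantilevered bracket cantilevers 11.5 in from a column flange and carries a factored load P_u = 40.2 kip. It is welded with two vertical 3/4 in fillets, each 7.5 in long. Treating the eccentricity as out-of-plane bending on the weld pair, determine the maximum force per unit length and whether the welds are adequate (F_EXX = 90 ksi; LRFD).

f_max ≈ 24.8 kip/in; NOT adequate

L_w = 2 × 7.5 = 15 in; section modulus (unit throat) S = 2 × L²/6 = 18.75 in².
Direct shear f_v = P/L_w = 40.2/15 = 2.68 kip/in.
Moment M = P × e = 40.2 × 11.5 = 462.3 kip·in; bending f_b = M/S = 24.66 kip/in.
f_max = √(f_v² + f_b²) = √(2.68² + 24.66²) = 24.8 kip/in.
φr_n = 0.75 × 0.6 × 90 × (0.707 × 0.75) = 21.48 kip/in → NOT adequate.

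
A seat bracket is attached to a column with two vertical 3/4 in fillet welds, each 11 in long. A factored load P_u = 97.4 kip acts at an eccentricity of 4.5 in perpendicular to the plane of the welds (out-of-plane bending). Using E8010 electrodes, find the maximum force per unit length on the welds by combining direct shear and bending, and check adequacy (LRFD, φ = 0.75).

E80XX → F_EXX = 80 ksi.
L_w = 2 × 11 = 22 in; section modulus (unit throat) S = 2 × L²/6 = 40.33 in².
Direct shear f_v = P/L_w = 97.4/22 = 4.427 kip/in.
Moment M = P × e = 97.4 × 4.5 = 438.3 kip·in; bending f_b = M/S = 10.87 kip/in.
f_max = √(f_v² + f_b²) = √(4.427² + 10.87²) = 11.73 kip/in.
φr_n = 0.75 × 0.6 × 80 × (0.707 × 0.75) = 19.09 kip/in → adequate.

f_max ≈ 11.7 kip/in; adequate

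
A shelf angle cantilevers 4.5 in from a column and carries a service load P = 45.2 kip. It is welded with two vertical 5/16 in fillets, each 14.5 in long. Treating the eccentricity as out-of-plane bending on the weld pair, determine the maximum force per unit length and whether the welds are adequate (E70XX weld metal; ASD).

f_max ≈ 3.29 kip/in; adequate

E70XX → F_EXX = 70 ksi.
L_w = 2 × 14.5 = 29 in; section modulus (unit throat) S = 2 × L²/6 = 70.08 in².
Direct shear f_v = P/L_w = 45.2/29 = 1.559 kip/in.
Moment M = P × e = 45.2 × 4.5 = 203.4 kip·in; bending f_b = M/S = 2.902 kip/in.
f_max = √(f_v² + f_b²) = √(1.559² + 2.902²) = 3.294 kip/in.
r_n/Ω = (1/2.0) × 0.6 × 70 × (0.707 × 0.3125) = 4.64 kip/in → adequate.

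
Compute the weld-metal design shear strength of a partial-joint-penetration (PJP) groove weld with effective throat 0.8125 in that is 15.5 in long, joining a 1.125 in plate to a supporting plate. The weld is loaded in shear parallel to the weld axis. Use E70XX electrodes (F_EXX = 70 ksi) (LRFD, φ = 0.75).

Effective throat (given) t_e = 0.8125 in.
A_we = 0.8125 × 15.5 = 12.59 in².
F_nw = 0.6 F_EXX = 42 ksi.
φR_n = 0.75 × 42 × 12.59 = 396.7 kip.

φR_n ≈ 397 kip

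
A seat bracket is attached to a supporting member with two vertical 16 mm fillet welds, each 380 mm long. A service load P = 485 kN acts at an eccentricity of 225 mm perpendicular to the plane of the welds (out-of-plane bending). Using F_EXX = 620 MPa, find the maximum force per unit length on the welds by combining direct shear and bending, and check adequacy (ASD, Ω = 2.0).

f_max ≈ 2360 N/mm; NOT adequate

L_w = 2 × 380 = 760 mm; section modulus (unit throat) S = 2 × L²/6 = 48130 mm².
Direct shear f_v = P/L_w = 485×10³/760 = 638.2 N/mm.
Moment M = P × e = 485×10³ × 225 = 109120000 N·mm; bending f_b = M/S = 2267 N/mm.
f_max = √(f_v² + f_b²) = √(638.2² + 2267²) = 2355 N/mm.
r_n/Ω = (1/2.0) × 0.6 × 620 × (0.707 × 16) = 2104 N/mm → NOT adequate.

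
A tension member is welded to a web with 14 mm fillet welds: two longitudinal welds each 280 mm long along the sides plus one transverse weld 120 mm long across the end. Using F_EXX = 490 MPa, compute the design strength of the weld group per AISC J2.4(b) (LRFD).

φR_n ≈ 1480 kN

t_e = 0.707 × 14 = 9.898 mm.
R_nwl = 0.6 × 490 × 9.898 × 560 × 10⁻³ = 1630 kN (longitudinal, 2 welds).
R_nwt = 0.6 × 490 × 9.898 × 120 × 10⁻³ = 349.2 kN (transverse, base value).
(i) R_nwl + R_nwt = 1979 kN; (ii) 0.85 R_nwl + 1.5 R_nwt = 1909 kN.
R_n = max = 1979 kN [governs: (i)]; φR_n = 1484 kN.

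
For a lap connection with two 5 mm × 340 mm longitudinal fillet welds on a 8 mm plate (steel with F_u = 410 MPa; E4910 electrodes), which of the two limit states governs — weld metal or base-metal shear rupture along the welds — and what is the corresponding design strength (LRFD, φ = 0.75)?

E49XX → F_EXX = 490 MPa.
t_e = 0.707 × 5 = 3.535 mm; L = 680 mm.
Weld metal: φR_n = 0.75 × 0.6 × 490 × 3.535 × 680 × 10⁻³ = 530 kN.
Base metal (shear rupture): φR_n = 0.75 × 0.6 × 410 × 8 × 680 × 10⁻³ = 1004 kN.
Governing: weld metal.

φR_n ≈ 530 kN (weld metal governs)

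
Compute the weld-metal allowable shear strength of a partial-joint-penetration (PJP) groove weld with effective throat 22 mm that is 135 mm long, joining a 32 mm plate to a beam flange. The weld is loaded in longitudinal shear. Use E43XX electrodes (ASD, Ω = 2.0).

R_n/Ω ≈ 383 kN

E43XX → F_EXX = 430 MPa.
Effective throat (given) t_e = 22 mm.
A_we = 22 × 135 = 2970 mm².
F_nw = 0.6 F_EXX = 258 MPa.
R_n/Ω = (258 × 2970) / 2.0 × 10⁻³ = 383.1 kN.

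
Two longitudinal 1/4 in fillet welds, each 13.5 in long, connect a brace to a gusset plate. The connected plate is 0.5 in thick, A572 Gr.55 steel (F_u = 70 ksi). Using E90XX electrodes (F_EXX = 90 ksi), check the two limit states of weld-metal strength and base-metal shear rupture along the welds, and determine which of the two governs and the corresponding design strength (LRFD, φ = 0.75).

t_e = 0.707 × 0.25 = 0.1767 in; L = 27 in.
Weld metal: φR_n = 0.75 × 0.6 × 90 × 0.1767 × 27 = 193.3 kip.
Base metal (shear rupture): φR_n = 0.75 × 0.6 × 70 × 0.5 × 27 = 425.2 kip.
Governing: weld metal.

φR_n ≈ 193 kip (weld metal governs)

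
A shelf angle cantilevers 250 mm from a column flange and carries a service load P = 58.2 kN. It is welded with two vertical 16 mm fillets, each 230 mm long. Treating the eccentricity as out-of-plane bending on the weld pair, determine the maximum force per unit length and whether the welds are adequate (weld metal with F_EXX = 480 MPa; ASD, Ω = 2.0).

f_max ≈ 835 N/mm; adequate

L_w = 2 × 230 = 460 mm; section modulus (unit throat) S = 2 × L²/6 = 17630 mm².
Direct shear f_v = P/L_w = 58.2×10³/460 = 126.5 N/mm.
Moment M = P × e = 58.2×10³ × 250 = 14550000 N·mm; bending f_b = M/S = 825.1 N/mm.
f_max = √(f_v² + f_b²) = √(126.5² + 825.1²) = 834.8 N/mm.
r_n/Ω = (1/2.0) × 0.6 × 480 × (0.707 × 16) = 1629 N/mm → adequate.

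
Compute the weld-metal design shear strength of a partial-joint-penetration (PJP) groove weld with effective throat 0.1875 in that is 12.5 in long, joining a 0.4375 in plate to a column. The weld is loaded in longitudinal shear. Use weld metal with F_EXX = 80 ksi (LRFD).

φR_n ≈ 84.4 kips

Effective throat (given) t_e = 0.1875 in.
A_we = 0.1875 × 12.5 = 2.344 in².
F_nw = 0.6 F_EXX = 48 ksi.
φR_n = 0.75 × 48 × 2.344 = 84.38 kips.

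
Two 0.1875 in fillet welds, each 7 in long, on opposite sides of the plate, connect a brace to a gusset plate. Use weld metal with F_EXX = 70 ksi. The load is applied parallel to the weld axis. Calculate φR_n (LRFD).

Effective throat t_e = 0.707 × 0.1875 = 0.1326 in.
Total length L = 14 in; A_we = 0.1326 × 14 = 1.856 in².
F_nw = 0.6 F_EXX = 0.6 × 70 = 42 ksi.
φR_n = 0.75 × 42 × 1.856 = 58.46 kip.

φR_n ≈ 58.5 kip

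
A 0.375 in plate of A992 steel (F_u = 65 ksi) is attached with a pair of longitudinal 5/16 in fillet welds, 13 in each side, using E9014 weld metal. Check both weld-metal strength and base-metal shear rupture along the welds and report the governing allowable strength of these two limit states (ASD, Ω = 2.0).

R_n/Ω ≈ 155 kips (weld metal governs)

E90XX → F_EXX = 90 ksi.
t_e = 0.707 × 0.3125 = 0.2209 in; L = 26 in.
Weld metal: R_n/Ω = (1/2.0) × 0.6 × 90 × 0.2209 × 26 = 155.1 kips.
Base metal (shear rupture): R_n/Ω = (1/2.0) × 0.6 × 65 × 0.375 × 26 = 190.1 kips.
Governing: weld metal.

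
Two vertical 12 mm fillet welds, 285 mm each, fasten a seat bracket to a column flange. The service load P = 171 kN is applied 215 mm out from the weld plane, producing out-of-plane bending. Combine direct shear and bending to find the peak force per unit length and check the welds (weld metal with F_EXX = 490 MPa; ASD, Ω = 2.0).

L_w = 2 × 285 = 570 mm; section modulus (unit throat) S = 2 × L²/6 = 27080 mm².
Direct shear f_v = P/L_w = 171×10³/570 = 300 N/mm.
Moment M = P × e = 171×10³ × 215 = 36765000 N·mm; bending f_b = M/S = 1358 N/mm.
f_max = √(f_v² + f_b²) = √(300² + 1358²) = 1391 N/mm.
r_n/Ω = (1/2.0) × 0.6 × 490 × (0.707 × 12) = 1247 N/mm → NOT adequate.

f_max ≈ 1390 N/mm; NOT adequate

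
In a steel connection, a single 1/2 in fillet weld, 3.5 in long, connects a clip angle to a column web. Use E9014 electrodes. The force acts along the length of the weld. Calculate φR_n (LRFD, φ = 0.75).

φR_n ≈ 50.1 kips

E90XX → F_EXX = 90 ksi.
Effective throat t_e = 0.707 × 0.5 = 0.3535 in.
Total length L = 3.5 in; A_we = 0.3535 × 3.5 = 1.237 in².
F_nw = 0.6 F_EXX = 0.6 × 90 = 54 ksi.
φR_n = 0.75 × 54 × 1.237 = 50.11 kips.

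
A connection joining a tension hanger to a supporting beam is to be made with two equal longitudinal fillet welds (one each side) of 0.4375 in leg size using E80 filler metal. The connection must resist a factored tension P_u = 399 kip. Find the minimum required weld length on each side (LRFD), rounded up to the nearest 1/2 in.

E80XX → F_EXX = 80 ksi.
Throat t_e = 0.707 × 0.4375 = 0.3093 in.
φr_n = 0.75 × 0.6 × 80 × 0.3093 = 11.14 kip/in.
L_req = P_u / φr_n = 399 / 11.14 = 35.83 in total.
Per side: 35.83 / 2 = 17.92 in.
Round up → use L = 18 in on each side.

L = 18 in on each side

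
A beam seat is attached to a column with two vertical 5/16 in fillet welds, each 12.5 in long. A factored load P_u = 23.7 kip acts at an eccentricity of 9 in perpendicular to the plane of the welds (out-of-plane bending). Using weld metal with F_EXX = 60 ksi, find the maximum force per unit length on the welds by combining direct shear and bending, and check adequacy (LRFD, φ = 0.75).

f_max ≈ 4.2 kip/in; adequate

L_w = 2 × 12.5 = 25 in; section modulus (unit throat) S = 2 × L²/6 = 52.08 in².
Direct shear f_v = P/L_w = 23.7/25 = 0.948 kip/in.
Moment M = P × e = 23.7 × 9 = 213.3 kip·in; bending f_b = M/S = 4.095 kip/in.
f_max = √(f_v² + f_b²) = √(0.948² + 4.095²) = 4.204 kip/in.
φr_n = 0.75 × 0.6 × 60 × (0.707 × 0.3125) = 5.965 kip/in → adequate.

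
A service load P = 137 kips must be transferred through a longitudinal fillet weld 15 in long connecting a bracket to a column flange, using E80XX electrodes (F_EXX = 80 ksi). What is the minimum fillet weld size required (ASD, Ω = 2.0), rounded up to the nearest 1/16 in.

Total weld length L = 15 in.
Required throat t_e = P × Ω / (0.6 F_EXX × L) = 137 × 2.0 / (0.6 × 80 × 15) = 0.3806 in.
Required leg w = t_e / 0.707 = 0.5383 in → use 9/16 in.

w = 9/16 in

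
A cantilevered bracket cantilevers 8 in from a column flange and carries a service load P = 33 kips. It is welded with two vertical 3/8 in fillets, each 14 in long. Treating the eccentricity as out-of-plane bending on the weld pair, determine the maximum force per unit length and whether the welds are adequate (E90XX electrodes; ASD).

E90XX → F_EXX = 90 ksi.
L_w = 2 × 14 = 28 in; section modulus (unit throat) S = 2 × L²/6 = 65.33 in².
Direct shear f_v = P/L_w = 33/28 = 1.179 kip/in.
Moment M = P × e = 33 × 8 = 264 kip·in; bending f_b = M/S = 4.041 kip/in.
f_max = √(f_v² + f_b²) = √(1.179² + 4.041²) = 4.209 kip/in.
r_n/Ω = (1/2.0) × 0.6 × 90 × (0.707 × 0.375) = 7.158 kip/in → adequate.

f_max ≈ 4.21 kip/in; adequate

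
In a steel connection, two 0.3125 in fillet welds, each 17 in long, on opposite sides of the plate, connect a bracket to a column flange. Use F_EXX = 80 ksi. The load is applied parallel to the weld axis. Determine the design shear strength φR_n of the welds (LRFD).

φR_n ≈ 270 kips

Effective throat t_e = 0.707 × 0.3125 = 0.2209 in.
Total length L = 34 in; A_we = 0.2209 × 34 = 7.512 in².
F_nw = 0.6 F_EXX = 0.6 × 80 = 48 ksi.
φR_n = 0.75 × 48 × 7.512 = 270.4 kips.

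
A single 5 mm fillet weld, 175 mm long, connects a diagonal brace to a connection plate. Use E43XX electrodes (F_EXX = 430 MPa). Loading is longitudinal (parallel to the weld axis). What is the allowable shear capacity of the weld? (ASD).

R_n/Ω ≈ 79.8 kN

Effective throat t_e = 0.707 × 5 = 3.535 mm.
Total length L = 175 mm; A_we = 3.535 × 175 = 618.6 mm².
F_nw = 0.6 F_EXX = 0.6 × 430 = 258 MPa.
R_n = 258 × 618.6 × 10⁻³ = 159.6 kN; R_n/Ω = 159.6/2.0 = 79.8 kN.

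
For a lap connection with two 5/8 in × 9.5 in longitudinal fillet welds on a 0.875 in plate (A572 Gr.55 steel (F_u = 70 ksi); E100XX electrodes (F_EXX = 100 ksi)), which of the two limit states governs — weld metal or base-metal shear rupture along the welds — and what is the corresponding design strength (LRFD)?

t_e = 0.707 × 0.625 = 0.4419 in; L = 19 in.
Weld metal: φR_n = 0.75 × 0.6 × 100 × 0.4419 × 19 = 377.8 kip.
Base metal (shear rupture): φR_n = 0.75 × 0.6 × 70 × 0.875 × 19 = 523.7 kip.
Governing: weld metal.

φR_n ≈ 378 kip (weld metal governs)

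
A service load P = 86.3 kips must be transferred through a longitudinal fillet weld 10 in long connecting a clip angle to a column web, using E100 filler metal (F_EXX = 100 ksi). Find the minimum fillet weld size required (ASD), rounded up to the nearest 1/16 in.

w = 7/16 in

Total weld length L = 10 in.
Required throat t_e = P × Ω / (0.6 F_EXX × L) = 86.3 × 2.0 / (0.6 × 100 × 10) = 0.2877 in.
Required leg w = t_e / 0.707 = 0.4069 in → use 7/16 in.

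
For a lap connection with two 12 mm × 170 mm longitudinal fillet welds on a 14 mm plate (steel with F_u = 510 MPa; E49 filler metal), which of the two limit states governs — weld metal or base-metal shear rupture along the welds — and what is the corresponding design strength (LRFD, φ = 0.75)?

E49XX → F_EXX = 490 MPa.
t_e = 0.707 × 12 = 8.484 mm; L = 340 mm.
Weld metal: φR_n = 0.75 × 0.6 × 490 × 8.484 × 340 × 10⁻³ = 636 kN.
Base metal (shear rupture): φR_n = 0.75 × 0.6 × 510 × 14 × 340 × 10⁻³ = 1092 kN.
Governing: weld metal.

φR_n ≈ 636 kN (weld metal governs)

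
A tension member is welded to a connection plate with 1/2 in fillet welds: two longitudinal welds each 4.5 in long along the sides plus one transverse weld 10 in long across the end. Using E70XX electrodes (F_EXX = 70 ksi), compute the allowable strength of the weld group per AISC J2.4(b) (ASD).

R_n/Ω ≈ 168 kip

t_e = 0.707 × 0.5 = 0.3535 in.
R_nwl = 0.6 × 70 × 0.3535 × 9 = 133.6 kip (longitudinal, 2 welds).
R_nwt = 0.6 × 70 × 0.3535 × 10 = 148.5 kip (transverse, base value).
(i) R_nwl + R_nwt = 282.1 kip; (ii) 0.85 R_nwl + 1.5 R_nwt = 336.3 kip.
R_n = max = 336.3 kip [governs: (ii)]; R_n/Ω = 168.1 kip.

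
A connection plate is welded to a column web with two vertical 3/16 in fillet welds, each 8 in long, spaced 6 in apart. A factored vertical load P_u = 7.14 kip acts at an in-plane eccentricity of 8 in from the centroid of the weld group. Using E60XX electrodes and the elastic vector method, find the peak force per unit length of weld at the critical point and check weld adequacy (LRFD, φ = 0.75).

f_max ≈ 1.55 kip/in; adequate

E60XX → F_EXX = 60 ksi.
Total weld length L_w = 16 in. Treat welds as unit-width lines.
Polar moment about centroid: J = 2[d³/12 + d(b/2)²] = 2[8³/12 + 8×3²] = 229.3 in³.
Direct shear f_v = P/L_w = 7.14 / 16 = 0.4462 kip/in (vertical).
Torsion M = P·e = 7.14 × 8 = 57.12 kip·in.
Critical point at (x, y) = (3, 4) from centroid. f_tx = M·y/J = 0.9963 kip/in; f_ty = M·x/J = 0.7472 kip/in.
Resultant f_max = √[f_tx² + (f_v + f_ty)²] = √[0.9963² + (0.4462 + 0.7472)²] = 1.555 kip/in.
Capacity per unit length: φr_n = 0.75 × 0.6 × 60 × (0.707 × 0.1875) = 3.579 kip/in.
1.555 ≤ 3.579 → adequate.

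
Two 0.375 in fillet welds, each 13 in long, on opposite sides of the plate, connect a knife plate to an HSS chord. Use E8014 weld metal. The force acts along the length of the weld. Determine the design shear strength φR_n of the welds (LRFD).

E80XX → F_EXX = 80 ksi.
Effective throat t_e = 0.707 × 0.375 = 0.2651 in.
Total length L = 26 in; A_we = 0.2651 × 26 = 6.893 in².
F_nw = 0.6 F_EXX = 0.6 × 80 = 48 ksi.
φR_n = 0.75 × 48 × 6.893 = 248.2 kip.

φR_n ≈ 248 kip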